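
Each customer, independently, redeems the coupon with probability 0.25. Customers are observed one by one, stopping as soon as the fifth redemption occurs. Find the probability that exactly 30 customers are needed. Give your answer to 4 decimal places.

0.0175

Y = trial on which the fifth success occurs; negative binomial, r=5, p=0.25.
P(Y=30) = C(29,4) · p^5 · (1−p)^25
= 23751 · 0.00097656 · 0.00075254 = 0.017455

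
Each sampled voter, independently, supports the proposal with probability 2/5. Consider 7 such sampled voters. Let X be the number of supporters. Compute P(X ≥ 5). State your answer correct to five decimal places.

0.09626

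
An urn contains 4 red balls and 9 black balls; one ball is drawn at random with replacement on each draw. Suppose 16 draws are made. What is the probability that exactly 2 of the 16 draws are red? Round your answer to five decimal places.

X ~ Binomial(n=16, p=0.307692).
P(X=2) = C(16,2) · p^2 · (1−p)^14
= 120 · 0.094675 · 0.0058102 = 0.0660089

0.06601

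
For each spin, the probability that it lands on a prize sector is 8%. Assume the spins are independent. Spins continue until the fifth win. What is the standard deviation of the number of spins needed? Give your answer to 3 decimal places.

Y = total spins until the fifth success; negative binomial with r=5, p=0.08.
SD(Y) = √[r(1−p)/p²] = √(718.75000) = 26.80951

26.810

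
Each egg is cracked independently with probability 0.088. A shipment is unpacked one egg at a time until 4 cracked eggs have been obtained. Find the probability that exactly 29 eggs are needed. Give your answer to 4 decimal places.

0.0196

Y = trial on which the fourth success occurs; negative binomial, r=4, p=0.088.
P(Y=29) = C(28,3) · p^4 · (1−p)^25
= 3276 · 5.997e-05 · 0.09997 = 0.019640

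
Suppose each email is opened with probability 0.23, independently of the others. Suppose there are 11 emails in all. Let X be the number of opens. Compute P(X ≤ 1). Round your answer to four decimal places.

X ~ Binomial(11, 0.23); P(X ≤ 1) = Σ C(11,k) p^k (1−p)^(11−k) over k:
  k=0: C(11,0)·0.23^0·0.77^11 = 0.056415
  k=1: C(11,1)·0.23^1·0.77^10 = 0.185365
Total = 0.241780

0.2418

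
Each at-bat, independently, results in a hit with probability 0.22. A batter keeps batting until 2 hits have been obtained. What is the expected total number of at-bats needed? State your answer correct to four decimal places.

Y = total at-bats until the second success; negative binomial with r=2, p=0.22.
E[Y] = r / p = 2 / 0.22 = 9.090909

9.0909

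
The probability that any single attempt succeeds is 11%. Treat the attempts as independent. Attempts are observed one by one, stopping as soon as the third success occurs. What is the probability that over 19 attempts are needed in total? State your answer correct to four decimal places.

0.6512

Needing more than 19 attempts ⇔ fewer than 3 successes in the first 19. With X ~ Binomial(19, 0.11), P(Y > 19) = P(X ≤ 2).
  k=0: C(19,0)·0.11^0·0.89^19 = 0.109247
  k=1: C(19,1)·0.11^1·0.89^18 = 0.256547
  k=2: C(19,2)·0.11^2·0.89^17 = 0.285372
P(X ≤ 2) = 0.651166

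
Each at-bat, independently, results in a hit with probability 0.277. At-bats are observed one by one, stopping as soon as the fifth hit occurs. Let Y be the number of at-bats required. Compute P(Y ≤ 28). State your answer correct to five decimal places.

0.92123

Finishing within 28 at-bats ⇔ at least 5 successes in the first 28. With X ~ Binomial(28, 0.277), P(Y ≤ 28) = 1 − P(X ≤ 4).
  k=0: C(28,0)·0.277^0·0.723^28 = 0.0001137
  k=1: C(28,1)·0.277^1·0.723^27 = 0.0012200
  k=2: C(28,2)·0.277^2·0.723^26 = 0.0063103
  k=3: C(28,3)·0.277^3·0.723^25 = 0.0209527
  k=4: C(28,4)·0.277^4·0.723^24 = 0.0501721
1 − 0.0787688 = 0.9212312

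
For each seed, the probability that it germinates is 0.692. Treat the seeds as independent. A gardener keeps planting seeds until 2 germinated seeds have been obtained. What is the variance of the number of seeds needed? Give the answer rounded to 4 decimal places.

1.2864

Y = total seeds until the second success; negative binomial with r=2, p=0.692.
Var(Y) = r(1−p)/p² = 2·0.308 / 0.692² = 1.286378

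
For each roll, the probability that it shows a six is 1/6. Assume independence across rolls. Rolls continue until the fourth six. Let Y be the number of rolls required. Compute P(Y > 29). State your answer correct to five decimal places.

Needing more than 29 rolls ⇔ fewer than 4 successes in the first 29. With X ~ Binomial(29, 0.166667), P(Y > 29) = P(X ≤ 3).
  k=0: C(29,0)·0.166667^0·0.833333^29 = 0.0050553
  k=1: C(29,1)·0.166667^1·0.833333^28 = 0.0293205
  k=2: C(29,2)·0.166667^2·0.833333^27 = 0.0820975
  k=3: C(29,3)·0.166667^3·0.833333^26 = 0.1477755
P(X ≤ 3) = 0.2642488

0.26425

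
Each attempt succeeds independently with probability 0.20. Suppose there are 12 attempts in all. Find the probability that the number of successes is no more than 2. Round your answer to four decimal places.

0.5583

X ~ Binomial(12, 0.20); P(X ≤ 2) = Σ C(12,k) p^k (1−p)^(12−k) over k:
  k=0: C(12,0)·0.20^0·0.80^12 = 0.068719
  k=1: C(12,1)·0.20^1·0.80^11 = 0.206158
  k=2: C(12,2)·0.20^2·0.80^10 = 0.283468
Total = 0.558346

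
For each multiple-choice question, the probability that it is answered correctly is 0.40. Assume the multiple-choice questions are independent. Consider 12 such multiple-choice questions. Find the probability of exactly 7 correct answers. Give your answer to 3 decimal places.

X ~ Binomial(n=12, p=0.40).
P(X=7) = C(12,7) · p^7 · (1−p)^5
= 792 · 0.0016384 · 0.07776 = 0.10090

0.101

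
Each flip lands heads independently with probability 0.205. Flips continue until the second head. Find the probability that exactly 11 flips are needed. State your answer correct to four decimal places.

Y = trial on which the second success occurs; negative binomial, r=2, p=0.205.
P(Y=11) = C(10,1) · p^2 · (1−p)^9
= 10 · 0.042025 · 0.12685 = 0.053310

0.0533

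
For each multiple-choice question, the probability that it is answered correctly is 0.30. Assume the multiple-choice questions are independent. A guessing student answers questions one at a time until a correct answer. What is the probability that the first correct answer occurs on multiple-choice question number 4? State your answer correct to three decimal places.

Geometric (trials to first success), p = 0.30.
P(Y = 4) = (1−p)^3 · p = 0.343 · 0.30 = 0.10290

0.103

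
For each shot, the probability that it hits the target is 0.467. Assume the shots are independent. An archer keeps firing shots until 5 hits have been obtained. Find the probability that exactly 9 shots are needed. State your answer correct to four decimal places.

Y = trial on which the fifth success occurs; negative binomial, r=5, p=0.467.
P(Y=9) = C(8,4) · p^5 · (1−p)^4
= 70 · 0.022212 · 0.080707 = 0.125485

0.1255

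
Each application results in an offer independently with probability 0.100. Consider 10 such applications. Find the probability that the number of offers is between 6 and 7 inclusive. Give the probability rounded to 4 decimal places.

X ~ Binomial(10, 0.10); P(6 ≤ X ≤ 7) = Σ C(10,k) p^k (1−p)^(10−k) over k:
  k=6: C(10,6)·0.10^6·0.90^4 = 0.000138
  k=7: C(10,7)·0.10^7·0.90^3 = 0.000009
Total = 0.000147

0.0001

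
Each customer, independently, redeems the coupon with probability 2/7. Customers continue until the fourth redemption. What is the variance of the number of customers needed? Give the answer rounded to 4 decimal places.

35.0000

Y = total customers until the fourth success; negative binomial with r=4, p=0.285714.
Var(Y) = r(1−p)/p² = 4·0.714286 / 0.285714² = 35.000000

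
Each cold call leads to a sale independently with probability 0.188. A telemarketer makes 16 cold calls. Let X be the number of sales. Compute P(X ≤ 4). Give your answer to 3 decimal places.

X ~ Binomial(16, 0.188); P(X ≤ 4) = Σ C(16,k) p^k (1−p)^(16−k) over k:
  k=0: C(16,0)·0.188^0·0.812^16 = 0.03572
  k=1: C(16,1)·0.188^1·0.812^15 = 0.13232
  k=2: C(16,2)·0.188^2·0.812^14 = 0.22976
  k=3: C(16,3)·0.188^3·0.812^13 = 0.24825
  k=4: C(16,4)·0.188^4·0.812^12 = 0.18680
Total = 0.83285

0.833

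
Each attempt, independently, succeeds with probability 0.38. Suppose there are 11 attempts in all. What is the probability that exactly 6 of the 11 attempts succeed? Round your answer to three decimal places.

0.127

X ~ Binomial(n=11, p=0.38).
P(X=6) = C(11,6) · p^6 · (1−p)^5
= 462 · 0.0030109 · 0.091613 = 0.12744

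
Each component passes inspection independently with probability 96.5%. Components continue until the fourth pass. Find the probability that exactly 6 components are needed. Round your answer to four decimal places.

Y = trial on which the fourth success occurs; negative binomial, r=4, p=0.965.
P(Y=6) = C(5,3) · p^4 · (1−p)^2
= 10 · 0.86718 · 0.001225 = 0.010623

0.0106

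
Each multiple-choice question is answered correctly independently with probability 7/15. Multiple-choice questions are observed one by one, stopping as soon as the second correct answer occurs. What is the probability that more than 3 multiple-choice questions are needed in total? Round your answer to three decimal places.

0.550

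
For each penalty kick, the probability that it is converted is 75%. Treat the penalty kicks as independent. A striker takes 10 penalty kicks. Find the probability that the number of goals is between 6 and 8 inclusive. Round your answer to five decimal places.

X ~ Binomial(10, 0.75); P(6 ≤ X ≤ 8) = Σ C(10,k) p^k (1−p)^(10−k) over k:
  k=6: C(10,6)·0.75^6·0.25^4 = 0.1459980
  k=7: C(10,7)·0.75^7·0.25^3 = 0.2502823
  k=8: C(10,8)·0.75^8·0.25^2 = 0.2815676
Total = 0.6778479

0.67785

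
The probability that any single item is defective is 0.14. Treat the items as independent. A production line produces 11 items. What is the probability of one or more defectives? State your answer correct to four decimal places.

0.8097

P(at least one) = 1 − P(none) = 1 − (1 − 0.14)^11
= 1 − 0.190319 = 0.809681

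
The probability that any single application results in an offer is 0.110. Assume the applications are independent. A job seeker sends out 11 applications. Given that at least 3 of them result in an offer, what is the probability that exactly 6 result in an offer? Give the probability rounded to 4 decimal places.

0.0041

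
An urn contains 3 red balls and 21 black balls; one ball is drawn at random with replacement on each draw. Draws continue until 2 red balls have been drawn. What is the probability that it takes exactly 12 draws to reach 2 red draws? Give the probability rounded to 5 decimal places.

0.04522

Y = trial on which the second success occurs; negative binomial, r=2, p=0.125.
P(Y=12) = C(11,1) · p^2 · (1−p)^10
= 11 · 0.015625 · 0.26308 = 0.0452161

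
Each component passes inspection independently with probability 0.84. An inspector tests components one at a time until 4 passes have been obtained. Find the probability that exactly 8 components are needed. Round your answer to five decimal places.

0.01142

Y = trial on which the fourth success occurs; negative binomial, r=4, p=0.84.
P(Y=8) = C(7,3) · p^4 · (1−p)^4
= 35 · 0.49787 · 0.00065536 = 0.0114200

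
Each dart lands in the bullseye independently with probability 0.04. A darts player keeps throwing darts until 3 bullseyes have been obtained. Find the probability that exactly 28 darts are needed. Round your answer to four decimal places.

0.0081

Y = trial on which the third success occurs; negative binomial, r=3, p=0.04.
P(Y=28) = C(27,2) · p^3 · (1−p)^25
= 351 · 6.4e-05 · 0.3604 = 0.008096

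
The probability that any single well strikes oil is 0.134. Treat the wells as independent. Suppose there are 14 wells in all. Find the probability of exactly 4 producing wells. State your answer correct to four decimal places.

0.0766

X ~ Binomial(n=14, p=0.134).
P(X=4) = C(14,4) · p^4 · (1−p)^10
= 1001 · 0.00032242 · 0.23724 = 0.076565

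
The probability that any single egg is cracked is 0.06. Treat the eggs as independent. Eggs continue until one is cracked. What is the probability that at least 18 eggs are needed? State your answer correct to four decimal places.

0.3493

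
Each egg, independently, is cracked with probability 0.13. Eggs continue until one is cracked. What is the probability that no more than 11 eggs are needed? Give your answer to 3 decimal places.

Y = number of eggs to the first success; geometric, p = 0.13.
P(Y ≤ 11) = 1 − (1−p)^11 = 1 − 0.21613 = 0.78387

0.784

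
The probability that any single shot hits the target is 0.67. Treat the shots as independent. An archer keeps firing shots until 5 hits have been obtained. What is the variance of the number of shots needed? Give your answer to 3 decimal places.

3.676

Y = total shots until the fifth success; negative binomial with r=5, p=0.67.
Var(Y) = r(1−p)/p² = 5·0.33 / 0.67² = 3.67565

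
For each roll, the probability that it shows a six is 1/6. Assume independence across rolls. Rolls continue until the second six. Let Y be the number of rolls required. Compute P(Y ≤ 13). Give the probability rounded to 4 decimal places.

0.6635

Finishing within 13 rolls ⇔ at least 2 successes in the first 13. With X ~ Binomial(13, 0.166667), P(Y ≤ 13) = 1 − P(X ≤ 1).
  k=0: C(13,0)·0.166667^0·0.833333^13 = 0.093464
  k=1: C(13,1)·0.166667^1·0.833333^12 = 0.243006
1 − 0.336470 = 0.663530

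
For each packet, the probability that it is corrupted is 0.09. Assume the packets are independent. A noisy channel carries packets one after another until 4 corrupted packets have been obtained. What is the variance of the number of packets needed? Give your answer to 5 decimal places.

449.38272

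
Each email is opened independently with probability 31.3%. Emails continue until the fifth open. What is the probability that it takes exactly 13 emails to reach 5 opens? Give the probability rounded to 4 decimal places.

Y = trial on which the fifth success occurs; negative binomial, r=5, p=0.313.
P(Y=13) = C(12,4) · p^5 · (1−p)^8
= 495 · 0.0030042 · 0.04962 = 0.073787

0.0738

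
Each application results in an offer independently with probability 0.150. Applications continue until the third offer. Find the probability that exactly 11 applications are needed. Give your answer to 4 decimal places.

0.0414

Y = trial on which the third success occurs; negative binomial, r=3, p=0.15.
P(Y=11) = C(10,2) · p^3 · (1−p)^8
= 45 · 0.003375 · 0.27249 = 0.041384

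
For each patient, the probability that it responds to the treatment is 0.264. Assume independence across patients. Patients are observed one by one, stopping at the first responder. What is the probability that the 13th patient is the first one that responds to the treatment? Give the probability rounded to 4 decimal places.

0.0067

Geometric (trials to first success), p = 0.264.
P(Y = 13) = (1−p)^12 · p = 0.025266 · 0.264 = 0.006670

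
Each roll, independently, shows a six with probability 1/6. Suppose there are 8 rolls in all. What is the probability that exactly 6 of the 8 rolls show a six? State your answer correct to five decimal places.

0.00042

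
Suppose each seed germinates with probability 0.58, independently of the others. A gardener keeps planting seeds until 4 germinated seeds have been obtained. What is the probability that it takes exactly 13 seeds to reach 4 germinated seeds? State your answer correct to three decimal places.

0.010

Y = trial on which the fourth success occurs; negative binomial, r=4, p=0.58.
P(Y=13) = C(12,3) · p^4 · (1−p)^9
= 220 · 0.11316 · 0.00040667 = 0.01012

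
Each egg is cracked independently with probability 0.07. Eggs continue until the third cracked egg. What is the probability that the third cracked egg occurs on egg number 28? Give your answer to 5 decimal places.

0.01962

Y = trial on which the third success occurs; negative binomial, r=3, p=0.07.
P(Y=28) = C(27,2) · p^3 · (1−p)^25
= 351 · 0.000343 · 0.16296 = 0.0196189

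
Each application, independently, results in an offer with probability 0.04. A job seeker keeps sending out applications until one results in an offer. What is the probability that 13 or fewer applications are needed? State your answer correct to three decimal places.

Y = number of applications to the first success; geometric, p = 0.04.
P(Y ≤ 13) = 1 − (1−p)^13 = 1 − 0.58820 = 0.41180

0.412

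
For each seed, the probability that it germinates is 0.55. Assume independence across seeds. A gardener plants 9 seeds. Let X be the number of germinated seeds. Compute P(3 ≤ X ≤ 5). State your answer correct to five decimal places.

0.58884

X ~ Binomial(9, 0.55); P(3 ≤ X ≤ 5) = Σ C(9,k) p^k (1−p)^(9−k) over k:
  k=3: C(9,3)·0.55^3·0.45^6 = 0.1160493
  k=4: C(9,4)·0.55^4·0.45^5 = 0.2127570
  k=5: C(9,5)·0.55^5·0.45^4 = 0.2600363
Total = 0.5888426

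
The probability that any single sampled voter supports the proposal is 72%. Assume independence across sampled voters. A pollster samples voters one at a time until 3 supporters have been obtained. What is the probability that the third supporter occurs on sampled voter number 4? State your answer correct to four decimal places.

0.3135

Y = trial on which the third success occurs; negative binomial, r=3, p=0.72.
P(Y=4) = C(3,2) · p^3 · (1−p)^1
= 3 · 0.37325 · 0.28 = 0.313528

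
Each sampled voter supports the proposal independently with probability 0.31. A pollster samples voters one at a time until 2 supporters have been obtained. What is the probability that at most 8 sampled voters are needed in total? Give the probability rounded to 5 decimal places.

0.76395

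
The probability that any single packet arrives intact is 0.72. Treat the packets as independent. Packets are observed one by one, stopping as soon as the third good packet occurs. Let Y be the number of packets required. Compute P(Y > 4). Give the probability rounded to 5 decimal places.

0.31322

Needing more than 4 packets ⇔ fewer than 3 successes in the first 4. With X ~ Binomial(4, 0.72), P(Y > 4) = P(X ≤ 2).
  k=0: C(4,0)·0.72^0·0.28^4 = 0.0061466
  k=1: C(4,1)·0.72^1·0.28^3 = 0.0632218
  k=2: C(4,2)·0.72^2·0.28^2 = 0.2438554
P(X ≤ 2) = 0.3132237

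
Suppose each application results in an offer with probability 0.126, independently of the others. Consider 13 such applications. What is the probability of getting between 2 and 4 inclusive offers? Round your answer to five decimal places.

0.48391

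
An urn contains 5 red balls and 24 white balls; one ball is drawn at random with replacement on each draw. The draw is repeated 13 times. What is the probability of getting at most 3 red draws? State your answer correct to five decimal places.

0.82688

X ~ Binomial(13, 0.172414); P(X ≤ 3) = Σ C(13,k) p^k (1−p)^(13−k) over k:
  k=0: C(13,0)·0.172414^0·0.827586^13 = 0.0854225
  k=1: C(13,1)·0.172414^1·0.827586^12 = 0.2313525
  k=2: C(13,2)·0.172414^2·0.827586^11 = 0.2891907
  k=3: C(13,3)·0.172414^3·0.827586^10 = 0.2209095
Total = 0.8268753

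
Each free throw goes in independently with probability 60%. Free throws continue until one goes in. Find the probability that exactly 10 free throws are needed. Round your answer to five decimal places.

Geometric (trials to first success), p = 0.60.
P(Y = 10) = (1−p)^9 · p = 0.00026214 · 0.60 = 0.0001573

0.00016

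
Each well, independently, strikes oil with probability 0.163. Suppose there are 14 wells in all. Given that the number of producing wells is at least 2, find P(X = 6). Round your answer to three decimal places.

0.020

X ~ Binomial(14, 0.163). Want P(X=6 | X≥2) = P(X=6) / P(X≥2).
P(X=6) = C(14,6)·0.163^6·0.837^8 = 0.01357
P(X≥2) = 1 − 0.08282 − 0.22581 = 0.69136
Ratio = 0.01357 / 0.69136 = 0.01962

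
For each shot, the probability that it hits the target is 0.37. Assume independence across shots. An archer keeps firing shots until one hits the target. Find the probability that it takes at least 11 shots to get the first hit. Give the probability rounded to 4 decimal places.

0.0098

Y = number of shots to the first success; geometric, p = 0.37.
P(Y > 10) = P(first 10 all fail) = (1−p)^10 = 0.009849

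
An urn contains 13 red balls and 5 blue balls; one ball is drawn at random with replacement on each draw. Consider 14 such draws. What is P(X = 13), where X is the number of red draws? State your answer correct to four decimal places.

X ~ Binomial(n=14, p=0.722222).
P(X=13) = C(14,13) · p^13 · (1−p)^1
= 14 · 0.014545 · 0.27778 = 0.056565

0.0566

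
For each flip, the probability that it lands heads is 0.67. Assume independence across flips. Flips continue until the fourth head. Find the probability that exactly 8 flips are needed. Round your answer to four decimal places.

0.0836

Y = trial on which the fourth success occurs; negative binomial, r=4, p=0.67.
P(Y=8) = C(7,3) · p^4 · (1−p)^4
= 35 · 0.20151 · 0.011859 = 0.083642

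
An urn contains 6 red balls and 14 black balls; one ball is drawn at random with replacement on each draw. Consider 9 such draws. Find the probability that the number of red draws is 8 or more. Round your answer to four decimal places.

X ~ Binomial(9, 0.30); P(X ≥ 8) = Σ C(9,k) p^k (1−p)^(9−k) over k:
  k=8: C(9,8)·0.30^8·0.70^1 = 0.000413
  k=9: C(9,9)·0.30^9·0.70^0 = 0.000020
Total = 0.000433

0.0004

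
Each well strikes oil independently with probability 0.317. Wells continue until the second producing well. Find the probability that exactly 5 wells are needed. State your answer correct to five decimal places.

Y = trial on which the second success occurs; negative binomial, r=2, p=0.317.
P(Y=5) = C(4,1) · p^2 · (1−p)^3
= 4 · 0.10049 · 0.31861 = 0.1280680

0.12807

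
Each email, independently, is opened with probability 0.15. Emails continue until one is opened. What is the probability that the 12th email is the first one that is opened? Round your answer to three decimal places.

Geometric (trials to first success), p = 0.15.
P(Y = 12) = (1−p)^11 · p = 0.16734 · 0.15 = 0.02510

0.025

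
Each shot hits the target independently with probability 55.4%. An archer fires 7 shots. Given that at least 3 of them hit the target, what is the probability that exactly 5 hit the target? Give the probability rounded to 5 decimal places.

0.25579

X ~ Binomial(7, 0.554). Want P(X=5 | X≥3) = P(X=5) / P(X≥3).
P(X=5) = C(7,5)·0.554^5·0.446^2 = 0.2179906
P(X≥3) = 1 − 0.0035103 − 0.0305223 − 0.1137400 = 0.8522275
Ratio = 0.2179906 / 0.8522275 = 0.2557893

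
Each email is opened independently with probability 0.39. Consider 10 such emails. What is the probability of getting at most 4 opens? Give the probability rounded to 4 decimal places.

X ~ Binomial(10, 0.39); P(X ≤ 4) = Σ C(10,k) p^k (1−p)^(10−k) over k:
  k=0: C(10,0)·0.39^0·0.61^10 = 0.007133
  k=1: C(10,1)·0.39^1·0.61^9 = 0.045607
  k=2: C(10,2)·0.39^2·0.61^8 = 0.131214
  k=3: C(10,3)·0.39^3·0.61^7 = 0.223709
  k=4: C(10,4)·0.39^4·0.61^6 = 0.250298
Total = 0.657962

0.6580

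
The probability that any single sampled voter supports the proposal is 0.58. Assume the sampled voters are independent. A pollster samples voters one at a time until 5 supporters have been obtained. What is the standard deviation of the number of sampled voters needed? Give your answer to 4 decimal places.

Y = total sampled voters until the fifth success; negative binomial with r=5, p=0.58.
SD(Y) = √[r(1−p)/p²] = √(6.242568) = 2.498513

2.4985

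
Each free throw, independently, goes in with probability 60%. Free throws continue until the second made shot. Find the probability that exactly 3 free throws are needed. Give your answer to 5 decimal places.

Y = trial on which the second success occurs; negative binomial, r=2, p=0.60.
P(Y=3) = C(2,1) · p^2 · (1−p)^1
= 2 · 0.36 · 0.4 = 0.2880000

0.28800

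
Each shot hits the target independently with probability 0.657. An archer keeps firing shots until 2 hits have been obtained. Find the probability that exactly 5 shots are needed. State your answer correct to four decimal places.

0.0697

Y = trial on which the second success occurs; negative binomial, r=2, p=0.657.
P(Y=5) = C(4,1) · p^2 · (1−p)^3
= 4 · 0.43165 · 0.040354 = 0.069674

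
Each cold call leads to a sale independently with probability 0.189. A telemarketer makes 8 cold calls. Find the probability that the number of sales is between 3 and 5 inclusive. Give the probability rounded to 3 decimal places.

0.178

X ~ Binomial(8, 0.189); P(3 ≤ X ≤ 5) = Σ C(8,k) p^k (1−p)^(8−k) over k:
  k=3: C(8,3)·0.189^3·0.811^5 = 0.13264
  k=4: C(8,4)·0.189^4·0.811^4 = 0.03864
  k=5: C(8,5)·0.189^5·0.811^3 = 0.00720
Total = 0.17848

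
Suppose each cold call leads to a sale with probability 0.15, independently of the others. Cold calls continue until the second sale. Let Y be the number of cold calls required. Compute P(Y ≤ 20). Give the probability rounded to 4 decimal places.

0.8244

Finishing within 20 cold calls ⇔ at least 2 successes in the first 20. With X ~ Binomial(20, 0.15), P(Y ≤ 20) = 1 − P(X ≤ 1).
  k=0: C(20,0)·0.15^0·0.85^20 = 0.038760
  k=1: C(20,1)·0.15^1·0.85^19 = 0.136798
1 − 0.175558 = 0.824442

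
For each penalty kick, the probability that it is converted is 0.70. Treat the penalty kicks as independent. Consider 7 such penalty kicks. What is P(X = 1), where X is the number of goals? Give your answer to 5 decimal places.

0.00357

X ~ Binomial(n=7, p=0.70).
P(X=1) = C(7,1) · p^1 · (1−p)^6
= 7 · 0.7 · 0.000729 = 0.0035721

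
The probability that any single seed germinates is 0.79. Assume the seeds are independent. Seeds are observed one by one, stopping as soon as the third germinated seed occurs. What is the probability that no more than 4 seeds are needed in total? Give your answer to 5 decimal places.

Finishing within 4 seeds ⇔ at least 3 successes in the first 4. With X ~ Binomial(4, 0.79), P(Y ≤ 4) = 1 − P(X ≤ 2).
  k=0: C(4,0)·0.79^0·0.21^4 = 0.0019448
  k=1: C(4,1)·0.79^1·0.21^3 = 0.0292648
  k=2: C(4,2)·0.79^2·0.21^2 = 0.1651369
1 − 0.1963464 = 0.8036536

0.80365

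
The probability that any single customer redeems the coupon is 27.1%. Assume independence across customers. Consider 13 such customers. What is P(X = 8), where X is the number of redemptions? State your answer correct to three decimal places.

0.008

X ~ Binomial(n=13, p=0.271).
P(X=8) = C(13,8) · p^8 · (1−p)^5
= 1287 · 2.9091e-05 · 0.20589 = 0.00771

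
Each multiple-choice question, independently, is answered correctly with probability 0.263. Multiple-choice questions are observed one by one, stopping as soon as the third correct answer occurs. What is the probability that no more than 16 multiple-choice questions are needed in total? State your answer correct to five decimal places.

0.83338

Finishing within 16 multiple-choice questions ⇔ at least 3 successes in the first 16. With X ~ Binomial(16, 0.263), P(Y ≤ 16) = 1 − P(X ≤ 2).
  k=0: C(16,0)·0.263^0·0.737^16 = 0.0075767
  k=1: C(16,1)·0.263^1·0.737^15 = 0.0432602
  k=2: C(16,2)·0.263^2·0.737^14 = 0.1157811
1 − 0.1666179 = 0.8333821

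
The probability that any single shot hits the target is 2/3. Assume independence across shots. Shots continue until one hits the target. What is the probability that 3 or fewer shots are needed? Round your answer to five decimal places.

Y = number of shots to the first success; geometric, p = 0.666667.
P(Y ≤ 3) = 1 − (1−p)^3 = 1 − 0.0370370 = 0.9629630

0.96296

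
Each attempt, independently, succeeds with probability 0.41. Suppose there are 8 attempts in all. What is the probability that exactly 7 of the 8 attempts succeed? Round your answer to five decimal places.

X ~ Binomial(n=8, p=0.41).
P(X=7) = C(8,7) · p^7 · (1−p)^1
= 8 · 0.0019475 · 0.59 = 0.0091924

0.00919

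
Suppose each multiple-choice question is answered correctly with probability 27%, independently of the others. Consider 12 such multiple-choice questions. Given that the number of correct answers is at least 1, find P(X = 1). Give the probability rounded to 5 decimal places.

0.10403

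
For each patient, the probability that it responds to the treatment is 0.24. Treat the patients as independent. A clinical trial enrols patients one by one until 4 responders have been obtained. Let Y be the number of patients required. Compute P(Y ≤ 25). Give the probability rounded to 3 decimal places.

0.883

Finishing within 25 patients ⇔ at least 4 successes in the first 25. With X ~ Binomial(25, 0.24), P(Y ≤ 25) = 1 − P(X ≤ 3).
  k=0: C(25,0)·0.24^0·0.76^25 = 0.00105
  k=1: C(25,1)·0.24^1·0.76^24 = 0.00827
  k=2: C(25,2)·0.24^2·0.76^23 = 0.03135
  k=3: C(25,3)·0.24^3·0.76^22 = 0.07590
1 − 0.11658 = 0.88342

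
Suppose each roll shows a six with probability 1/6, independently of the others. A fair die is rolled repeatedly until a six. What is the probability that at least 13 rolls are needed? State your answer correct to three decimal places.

0.112

Y = number of rolls to the first success; geometric, p = 0.166667.
P(Y > 12) = P(first 12 all fail) = (1−p)^12 = 0.11216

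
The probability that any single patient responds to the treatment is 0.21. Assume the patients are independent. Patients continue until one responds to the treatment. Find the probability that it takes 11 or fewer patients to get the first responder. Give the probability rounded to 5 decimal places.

Y = number of patients to the first success; geometric, p = 0.21.
P(Y ≤ 11) = 1 − (1−p)^11 = 1 − 0.0747994 = 0.9252006

0.92520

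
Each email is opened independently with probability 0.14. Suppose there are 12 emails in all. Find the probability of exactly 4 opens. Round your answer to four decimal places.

X ~ Binomial(n=12, p=0.14).
P(X=4) = C(12,4) · p^4 · (1−p)^8
= 495 · 0.00038416 · 0.29922 = 0.056899

0.0569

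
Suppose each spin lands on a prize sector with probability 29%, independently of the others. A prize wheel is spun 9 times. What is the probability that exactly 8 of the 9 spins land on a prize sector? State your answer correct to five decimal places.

X ~ Binomial(n=9, p=0.29).
P(X=8) = C(9,8) · p^8 · (1−p)^1
= 9 · 5.0025e-05 · 0.71 = 0.0003197

0.00032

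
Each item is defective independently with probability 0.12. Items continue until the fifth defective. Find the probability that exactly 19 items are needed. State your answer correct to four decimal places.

0.0127

Y = trial on which the fifth success occurs; negative binomial, r=5, p=0.12.
P(Y=19) = C(18,4) · p^5 · (1−p)^14
= 3060 · 2.4883e-05 · 0.16702 = 0.012717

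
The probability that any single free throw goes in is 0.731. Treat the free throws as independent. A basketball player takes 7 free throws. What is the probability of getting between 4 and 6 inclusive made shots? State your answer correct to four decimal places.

X ~ Binomial(7, 0.731); P(4 ≤ X ≤ 6) = Σ C(7,k) p^k (1−p)^(7−k) over k:
  k=4: C(7,4)·0.731^4·0.269^3 = 0.194533
  k=5: C(7,5)·0.731^5·0.269^2 = 0.317184
  k=6: C(7,6)·0.731^6·0.269^1 = 0.287313
Total = 0.799030

0.7990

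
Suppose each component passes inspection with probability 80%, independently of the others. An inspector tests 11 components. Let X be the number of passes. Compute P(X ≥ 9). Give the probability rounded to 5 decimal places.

0.61740

X ~ Binomial(11, 0.80); P(X ≥ 9) = Σ C(11,k) p^k (1−p)^(11−k) over k:
  k=9: C(11,9)·0.80^9·0.20^2 = 0.2952790
  k=10: C(11,10)·0.80^10·0.20^1 = 0.2362232
  k=11: C(11,11)·0.80^11·0.20^0 = 0.0858993
Total = 0.6174015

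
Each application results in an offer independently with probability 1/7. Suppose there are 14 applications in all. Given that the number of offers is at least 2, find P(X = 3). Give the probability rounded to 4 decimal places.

0.3167

X ~ Binomial(14, 0.142857). Want P(X=3 | X≥2) = P(X=3) / P(X≥2).
P(X=3) = C(14,3)·0.142857^3·0.857143^11 = 0.194712
P(X≥2) = 1 − 0.115543 − 0.269601 = 0.614856
Ratio = 0.194712 / 0.614856 = 0.316679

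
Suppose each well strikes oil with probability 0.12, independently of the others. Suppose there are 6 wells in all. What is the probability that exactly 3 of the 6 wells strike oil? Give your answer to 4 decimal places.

0.0236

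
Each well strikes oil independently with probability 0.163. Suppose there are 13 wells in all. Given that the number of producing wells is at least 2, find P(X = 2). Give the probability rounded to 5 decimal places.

0.44997

X ~ Binomial(13, 0.163). Want P(X=2 | X≥2) = P(X=2) / P(X≥2).
P(X=2) = C(13,2)·0.163^2·0.837^11 = 0.2927183
P(X≥2) = 1 − 0.0989535 − 0.2505166 = 0.6505300
Ratio = 0.2927183 / 0.6505300 = 0.4499689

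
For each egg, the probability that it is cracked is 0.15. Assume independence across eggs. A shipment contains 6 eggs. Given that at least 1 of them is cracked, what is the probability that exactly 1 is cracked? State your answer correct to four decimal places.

0.6411

X ~ Binomial(6, 0.15). Want P(X=1 | X≥1) = P(X=1) / P(X≥1).
P(X=1) = C(6,1)·0.15^1·0.85^5 = 0.399335
P(X≥1) = 1 − 0.377150 = 0.622850
Ratio = 0.399335 / 0.622850 = 0.641141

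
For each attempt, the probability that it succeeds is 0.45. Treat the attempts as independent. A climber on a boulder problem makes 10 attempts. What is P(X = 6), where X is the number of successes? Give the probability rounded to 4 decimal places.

X ~ Binomial(n=10, p=0.45).
P(X=6) = C(10,6) · p^6 · (1−p)^4
= 210 · 0.0083038 · 0.091506 = 0.159568

0.1596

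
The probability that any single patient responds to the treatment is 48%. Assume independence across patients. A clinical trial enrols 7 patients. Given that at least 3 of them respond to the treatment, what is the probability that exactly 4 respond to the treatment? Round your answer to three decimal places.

X ~ Binomial(7, 0.48). Want P(X=4 | X≥3) = P(X=4) / P(X≥3).
P(X=4) = C(7,4)·0.48^4·0.52^3 = 0.26124
P(X≥3) = 1 − 0.01028 − 0.06643 − 0.18396 = 0.73933
Ratio = 0.26124 / 0.73933 = 0.35335

0.353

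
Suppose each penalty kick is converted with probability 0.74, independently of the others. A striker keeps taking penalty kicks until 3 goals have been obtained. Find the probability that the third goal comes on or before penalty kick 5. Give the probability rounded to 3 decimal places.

Finishing within 5 penalty kicks ⇔ at least 3 successes in the first 5. With X ~ Binomial(5, 0.74), P(Y ≤ 5) = 1 − P(X ≤ 2).
  k=0: C(5,0)·0.74^0·0.26^5 = 0.00119
  k=1: C(5,1)·0.74^1·0.26^4 = 0.01691
  k=2: C(5,2)·0.74^2·0.26^3 = 0.09625
1 − 0.11434 = 0.88566

0.886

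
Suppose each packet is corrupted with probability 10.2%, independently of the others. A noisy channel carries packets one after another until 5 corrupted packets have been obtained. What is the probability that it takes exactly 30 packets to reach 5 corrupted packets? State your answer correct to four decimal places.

0.0178

Y = trial on which the fifth success occurs; negative binomial, r=5, p=0.102.
P(Y=30) = C(29,4) · p^5 · (1−p)^25
= 23751 · 1.1041e-05 · 0.067906 = 0.017807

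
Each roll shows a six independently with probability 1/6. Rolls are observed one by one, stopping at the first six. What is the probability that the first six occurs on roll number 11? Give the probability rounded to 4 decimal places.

0.0269

Geometric (trials to first success), p = 0.166667.
P(Y = 11) = (1−p)^10 · p = 0.16151 · 0.166667 = 0.026918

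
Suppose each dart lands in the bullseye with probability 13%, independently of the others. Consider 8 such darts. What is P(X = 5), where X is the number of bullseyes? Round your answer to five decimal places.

0.00137

X ~ Binomial(n=8, p=0.13).
P(X=5) = C(8,5) · p^5 · (1−p)^3
= 56 · 3.7129e-05 · 0.6585 = 0.0013692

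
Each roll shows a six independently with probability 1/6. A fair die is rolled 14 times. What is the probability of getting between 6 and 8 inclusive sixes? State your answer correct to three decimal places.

0.019

X ~ Binomial(14, 0.166667); P(6 ≤ X ≤ 8) = Σ C(14,k) p^k (1−p)^(14−k) over k:
  k=6: C(14,6)·0.166667^6·0.833333^8 = 0.01497
  k=7: C(14,7)·0.166667^7·0.833333^7 = 0.00342
  k=8: C(14,8)·0.166667^8·0.833333^6 = 0.00060
Total = 0.01899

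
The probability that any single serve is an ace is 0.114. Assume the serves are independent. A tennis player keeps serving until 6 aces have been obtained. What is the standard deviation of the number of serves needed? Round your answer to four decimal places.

Y = total serves until the sixth success; negative binomial with r=6, p=0.114.
SD(Y) = √[r(1−p)/p²] = √(409.048938) = 20.224958

20.2250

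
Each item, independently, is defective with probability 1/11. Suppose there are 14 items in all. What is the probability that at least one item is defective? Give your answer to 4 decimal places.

P(at least one) = 1 − P(none) = 1 − (1 − 0.090909)^14
= 1 − 0.263331 = 0.736669

0.7367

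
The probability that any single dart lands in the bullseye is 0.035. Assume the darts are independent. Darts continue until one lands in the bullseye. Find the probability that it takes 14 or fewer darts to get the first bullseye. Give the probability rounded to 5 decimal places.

0.39273

Y = number of darts to the first success; geometric, p = 0.035.
P(Y ≤ 14) = 1 − (1−p)^14 = 1 − 0.6072708 = 0.3927292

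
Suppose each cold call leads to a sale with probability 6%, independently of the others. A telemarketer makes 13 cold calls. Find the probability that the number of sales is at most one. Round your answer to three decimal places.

X ~ Binomial(13, 0.06); P(X ≤ 1) = Σ C(13,k) p^k (1−p)^(13−k) over k:
  k=0: C(13,0)·0.06^0·0.94^13 = 0.44737
  k=1: C(13,1)·0.06^1·0.94^12 = 0.37122
Total = 0.81858

0.819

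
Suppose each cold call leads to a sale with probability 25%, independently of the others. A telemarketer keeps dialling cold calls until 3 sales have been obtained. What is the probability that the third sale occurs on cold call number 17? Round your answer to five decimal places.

0.03341

Y = trial on which the third success occurs; negative binomial, r=3, p=0.25.
P(Y=17) = C(16,2) · p^3 · (1−p)^14
= 120 · 0.015625 · 0.017818 = 0.0334087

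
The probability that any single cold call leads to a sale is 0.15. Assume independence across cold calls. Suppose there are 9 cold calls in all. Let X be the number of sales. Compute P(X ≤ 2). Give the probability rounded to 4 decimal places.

X ~ Binomial(9, 0.15); P(X ≤ 2) = Σ C(9,k) p^k (1−p)^(9−k) over k:
  k=0: C(9,0)·0.15^0·0.85^9 = 0.231617
  k=1: C(9,1)·0.15^1·0.85^8 = 0.367862
  k=2: C(9,2)·0.15^2·0.85^7 = 0.259667
Total = 0.859147

0.8591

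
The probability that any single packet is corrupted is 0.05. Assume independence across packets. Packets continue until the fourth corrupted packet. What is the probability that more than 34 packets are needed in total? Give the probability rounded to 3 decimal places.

Needing more than 34 packets ⇔ fewer than 4 successes in the first 34. With X ~ Binomial(34, 0.05), P(Y > 34) = P(X ≤ 3).
  k=0: C(34,0)·0.05^0·0.95^34 = 0.17482
  k=1: C(34,1)·0.05^1·0.95^33 = 0.31284
  k=2: C(34,2)·0.05^2·0.95^32 = 0.27168
  k=3: C(34,3)·0.05^3·0.95^31 = 0.15252
P(X ≤ 3) = 0.91187

0.912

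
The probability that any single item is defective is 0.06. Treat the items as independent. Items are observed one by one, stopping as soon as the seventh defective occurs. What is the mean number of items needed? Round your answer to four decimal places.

Y = total items until the seventh success; negative binomial with r=7, p=0.06.
E[Y] = r / p = 7 / 0.06 = 116.666667

116.6667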